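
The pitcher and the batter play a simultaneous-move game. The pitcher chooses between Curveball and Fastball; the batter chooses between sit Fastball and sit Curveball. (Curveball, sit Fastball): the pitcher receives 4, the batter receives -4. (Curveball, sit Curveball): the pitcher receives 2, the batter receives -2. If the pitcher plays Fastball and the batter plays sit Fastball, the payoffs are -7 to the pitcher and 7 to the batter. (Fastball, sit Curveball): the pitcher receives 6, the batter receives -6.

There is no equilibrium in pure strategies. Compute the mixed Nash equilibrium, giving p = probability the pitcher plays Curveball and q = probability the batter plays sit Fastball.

p = 13/15, q = 4/15

Set the batter's expected payoff from sit Fastball equal to that from sit Curveball:
  the batter's payoff from sit Fastball: p·(-4) + (1−p)·7 = -11p + 7
  the batter's payoff from sit Curveball: p·(-2) + (1−p)·(-6) = 4p - 6
  -11p + 7 = 4p - 6  ⇒  -15p = -13  ⇒  p = 13/15.
In a mixed equilibrium the pitcher is indifferent between Curveball and Fastball; this condition fixes q.
  the pitcher's payoff from Curveball: q·4 + (1−q)·2 = 2q + 2
  the pitcher's payoff from Fastball: q·(-7) + (1−q)·6 = -13q + 6
  2q + 2 = -13q + 6  ⇒  15q = 4  ⇒  q = 4/15.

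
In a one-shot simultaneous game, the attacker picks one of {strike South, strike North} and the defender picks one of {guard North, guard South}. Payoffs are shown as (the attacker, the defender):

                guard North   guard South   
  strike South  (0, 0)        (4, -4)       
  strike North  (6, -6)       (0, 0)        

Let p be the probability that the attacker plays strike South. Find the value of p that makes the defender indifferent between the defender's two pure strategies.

p = 3/5

Set the defender's expected payoff from guard North equal to that from guard South:
  the defender's expected payoff from guard North: p·0 + (1−p)·(-6) = 6p - 6
  the defender's expected payoff from guard South: p·(-4) + (1−p)·0 = -4p
  6p - 6 = -4p  ⇒  10p = 6  ⇒  p = 3/5.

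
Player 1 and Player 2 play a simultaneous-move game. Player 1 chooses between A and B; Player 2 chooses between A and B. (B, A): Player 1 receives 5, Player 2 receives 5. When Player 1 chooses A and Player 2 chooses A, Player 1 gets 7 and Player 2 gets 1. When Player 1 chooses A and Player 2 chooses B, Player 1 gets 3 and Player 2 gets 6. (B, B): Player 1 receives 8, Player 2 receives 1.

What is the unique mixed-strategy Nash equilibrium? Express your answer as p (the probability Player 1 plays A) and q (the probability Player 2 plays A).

Player 1's mix must leave Player 2 indifferent between A and B.
  Player 2's payoff to A: p·1 + (1−p)·5 = -4p + 5
  Player 2's payoff to B: p·6 + (1−p)·1 = 5p + 1
  -4p + 5 = 5p + 1  ⇒  -9p = -4  ⇒  p = 4/9.
Set Player 1's expected payoff from A equal to that from B:
  Player 1's payoff from A: q·7 + (1−q)·3 = 4q + 3
  Player 1's payoff from B: q·5 + (1−q)·8 = -3q + 8
  4q + 3 = -3q + 8  ⇒  7q = 5  ⇒  q = 5/7.

p = 4/9, q = 5/7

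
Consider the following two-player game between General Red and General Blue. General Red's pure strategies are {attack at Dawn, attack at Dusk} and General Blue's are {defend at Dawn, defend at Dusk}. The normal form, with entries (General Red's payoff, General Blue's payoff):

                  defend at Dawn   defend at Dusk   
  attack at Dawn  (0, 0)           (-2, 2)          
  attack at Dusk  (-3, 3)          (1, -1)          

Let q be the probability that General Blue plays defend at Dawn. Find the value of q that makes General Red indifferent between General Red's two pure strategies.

q = 1/2

General Blue's mix must leave General Red indifferent between attack at Dawn and attack at Dusk.
  General Red's expected payoff from attack at Dawn: q·0 + (1−q)·(-2) = 2q - 2
  General Red's expected payoff from attack at Dusk: q·(-3) + (1−q)·1 = -4q + 1
  2q - 2 = -4q + 1  ⇒  6q = 3  ⇒  q = 1/2.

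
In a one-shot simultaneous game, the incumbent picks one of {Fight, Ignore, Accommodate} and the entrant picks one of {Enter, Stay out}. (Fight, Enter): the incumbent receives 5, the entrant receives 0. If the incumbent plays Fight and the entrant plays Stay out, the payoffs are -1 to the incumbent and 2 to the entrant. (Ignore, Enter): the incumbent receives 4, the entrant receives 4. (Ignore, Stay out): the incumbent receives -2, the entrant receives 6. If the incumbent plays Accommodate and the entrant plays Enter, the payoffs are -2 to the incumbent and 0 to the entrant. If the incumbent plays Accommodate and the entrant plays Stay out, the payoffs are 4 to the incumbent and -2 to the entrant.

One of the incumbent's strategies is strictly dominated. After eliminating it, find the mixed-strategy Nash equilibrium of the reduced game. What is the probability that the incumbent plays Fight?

p = 1/2

The incumbent's strategy Ignore is strictly dominated by Fight: 5 > 4 and -1 > -2. Eliminate Ignore.
The entrant's indifference between Enter and Stay out determines the incumbent's mixing probability p:
  the entrant's payoff from Enter: p·0 + (1−p)·0 = 0
  the entrant's payoff from Stay out: p·2 + (1−p)·(-2) = 4p - 2
  0 = 4p - 2  ⇒  -4p = -2  ⇒  p = 1/2.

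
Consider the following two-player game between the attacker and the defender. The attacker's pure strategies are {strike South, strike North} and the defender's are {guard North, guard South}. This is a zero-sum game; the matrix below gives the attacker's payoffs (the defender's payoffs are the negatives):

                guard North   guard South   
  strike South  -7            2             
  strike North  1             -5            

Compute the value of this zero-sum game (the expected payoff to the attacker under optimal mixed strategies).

v = -11/5

The attacker's indifference between strike South and strike North determines the defender's mixing probability q:
  the attacker's payoff to strike South: q·(-7) + (1−q)·2 = -9q + 2
  the attacker's payoff to strike North: q·1 + (1−q)·(-5) = 6q - 5
  -9q + 2 = 6q - 5  ⇒  -15q = -7  ⇒  q = 7/15.
The value is the attacker's expected payoff against this mix (using strike South): (7/15)·(-7) + (8/15)·2 = -11/5.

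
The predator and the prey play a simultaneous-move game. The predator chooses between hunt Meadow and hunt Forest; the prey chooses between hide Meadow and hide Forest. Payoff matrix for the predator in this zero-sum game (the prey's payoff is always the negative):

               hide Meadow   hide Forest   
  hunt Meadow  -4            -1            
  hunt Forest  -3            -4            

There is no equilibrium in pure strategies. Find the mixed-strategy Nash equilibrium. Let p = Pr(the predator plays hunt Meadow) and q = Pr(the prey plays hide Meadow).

p = 1/4, q = 3/4

In a mixed equilibrium the prey is indifferent between hide Meadow and hide Forest; this condition fixes p.
  the prey's payoff to hide Meadow: p·4 + (1−p)·3 = p + 3
  the prey's payoff to hide Forest: p·1 + (1−p)·4 = -3p + 4
  p + 3 = -3p + 4  ⇒  4p = 1  ⇒  p = 1/4.
In a mixed equilibrium the predator is indifferent between hunt Meadow and hunt Forest; this condition fixes q.
  the predator's expected payoff from hunt Meadow: q·(-4) + (1−q)·(-1) = -3q - 1
  the predator's expected payoff from hunt Forest: q·(-3) + (1−q)·(-4) = q - 4
  -3q - 1 = q - 4  ⇒  -4q = -3  ⇒  q = 3/4.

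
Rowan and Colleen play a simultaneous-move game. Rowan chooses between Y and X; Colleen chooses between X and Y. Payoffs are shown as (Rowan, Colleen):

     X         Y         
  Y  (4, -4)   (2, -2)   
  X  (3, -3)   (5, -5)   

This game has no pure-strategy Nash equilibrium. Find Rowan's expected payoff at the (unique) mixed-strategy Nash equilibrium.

For Rowan to be willing to mix, Rowan must be indifferent between Y and X, which pins down Colleen's mix.
  Rowan's payoff to Y: q·4 + (1−q)·2 = 2q + 2
  Rowan's payoff to X: q·3 + (1−q)·5 = -2q + 5
  2q + 2 = -2q + 5  ⇒  4q = 3  ⇒  q = 3/4.
At equilibrium Rowan is indifferent across rows, so Rowan's payoff equals the payoff from Y: (3/4)·4 + (1/4)·2 = 7/2.

7/2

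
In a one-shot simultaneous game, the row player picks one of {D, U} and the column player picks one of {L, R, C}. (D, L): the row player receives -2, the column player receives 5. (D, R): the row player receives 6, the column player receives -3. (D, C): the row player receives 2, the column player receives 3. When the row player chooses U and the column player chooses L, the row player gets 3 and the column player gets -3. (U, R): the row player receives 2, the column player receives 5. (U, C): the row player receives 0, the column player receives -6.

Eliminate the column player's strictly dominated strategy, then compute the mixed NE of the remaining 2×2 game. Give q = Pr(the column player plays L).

q = 4/9

The column player's strategy C is strictly dominated by L: 5 > 3 and -3 > -6. Eliminate C.
Set the row player's expected payoff from D equal to that from U:
  the row player's payoff from D: q·(-2) + (1−q)·6 = -8q + 6
  the row player's payoff from U: q·3 + (1−q)·2 = q + 2
  -8q + 6 = q + 2  ⇒  -9q = -4  ⇒  q = 4/9.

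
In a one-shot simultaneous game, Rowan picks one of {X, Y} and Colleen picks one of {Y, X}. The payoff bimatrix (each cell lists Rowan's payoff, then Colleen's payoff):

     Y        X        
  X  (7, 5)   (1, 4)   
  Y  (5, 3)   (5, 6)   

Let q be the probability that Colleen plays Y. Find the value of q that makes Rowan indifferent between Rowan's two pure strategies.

For Rowan to be willing to mix, Rowan must be indifferent between X and Y, which pins down Colleen's mix.
  Rowan's payoff from X: q·7 + (1−q)·1 = 6q + 1
  Rowan's payoff from Y: q·5 + (1−q)·5 = 5
  6q + 1 = 5  ⇒  6q = 4  ⇒  q = 2/3.

q = 2/3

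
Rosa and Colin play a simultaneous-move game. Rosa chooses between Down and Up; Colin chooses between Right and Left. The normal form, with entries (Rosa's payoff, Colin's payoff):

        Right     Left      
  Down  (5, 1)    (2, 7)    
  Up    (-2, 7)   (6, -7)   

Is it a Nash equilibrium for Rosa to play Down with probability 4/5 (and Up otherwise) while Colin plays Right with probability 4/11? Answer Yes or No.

Given Rosa's mix p = 4/5, Colin's payoff from Right is 11/5 but from Left is 21/5. Colin strictly prefers Left, so Colin would not mix.
So the proposed profile is not a Nash equilibrium.

No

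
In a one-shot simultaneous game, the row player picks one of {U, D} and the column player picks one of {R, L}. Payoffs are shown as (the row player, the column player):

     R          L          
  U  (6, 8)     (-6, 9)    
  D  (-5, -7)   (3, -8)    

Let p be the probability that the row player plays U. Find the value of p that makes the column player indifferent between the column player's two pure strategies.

p = 1/2

For the column player to be willing to mix, the column player must be indifferent between R and L, which pins down the row player's mix.
  the column player's expected payoff from R: p·8 + (1−p)·(-7) = 15p - 7
  the column player's expected payoff from L: p·9 + (1−p)·(-8) = 17p - 8
  15p - 7 = 17p - 8  ⇒  -2p = -1  ⇒  p = 1/2.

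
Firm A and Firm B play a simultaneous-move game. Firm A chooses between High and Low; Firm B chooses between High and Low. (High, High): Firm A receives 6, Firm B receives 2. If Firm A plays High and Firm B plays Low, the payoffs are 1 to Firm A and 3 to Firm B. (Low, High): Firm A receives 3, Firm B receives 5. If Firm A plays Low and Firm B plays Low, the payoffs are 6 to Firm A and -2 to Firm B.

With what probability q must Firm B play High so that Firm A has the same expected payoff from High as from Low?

q = 5/8

Firm A's indifference between High and Low determines Firm B's mixing probability q:
  Firm A's payoff to High: q·6 + (1−q)·1 = 5q + 1
  Firm A's payoff to Low: q·3 + (1−q)·6 = -3q + 6
  5q + 1 = -3q + 6  ⇒  8q = 5  ⇒  q = 5/8.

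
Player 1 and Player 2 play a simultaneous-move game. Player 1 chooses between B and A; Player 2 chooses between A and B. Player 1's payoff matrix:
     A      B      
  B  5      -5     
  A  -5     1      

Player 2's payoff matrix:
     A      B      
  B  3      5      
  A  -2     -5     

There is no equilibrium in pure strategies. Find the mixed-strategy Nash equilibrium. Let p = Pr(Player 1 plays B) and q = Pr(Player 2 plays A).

p = 3/5, q = 3/8

In a mixed equilibrium Player 2 is indifferent between A and B; this condition fixes p.
  Player 2's payoff from A: p·3 + (1−p)·(-2) = 5p - 2
  Player 2's payoff from B: p·5 + (1−p)·(-5) = 10p - 5
  5p - 2 = 10p - 5  ⇒  -5p = -3  ⇒  p = 3/5.
For Player 1 to be willing to mix, Player 1 must be indifferent between B and A, which pins down Player 2's mix.
  Player 1's payoff from B: q·5 + (1−q)·(-5) = 10q - 5
  Player 1's payoff from A: q·(-5) + (1−q)·1 = -6q + 1
  10q - 5 = -6q + 1  ⇒  16q = 6  ⇒  q = 3/8.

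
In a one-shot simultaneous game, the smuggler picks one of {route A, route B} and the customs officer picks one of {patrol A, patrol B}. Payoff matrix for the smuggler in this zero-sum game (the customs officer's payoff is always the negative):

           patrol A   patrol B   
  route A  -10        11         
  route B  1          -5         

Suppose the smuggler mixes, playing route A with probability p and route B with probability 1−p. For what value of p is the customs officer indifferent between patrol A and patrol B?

For the customs officer to be willing to mix, the customs officer must be indifferent between patrol A and patrol B, which pins down the smuggler's mix.
  the customs officer's payoff from patrol A: p·10 + (1−p)·(-1) = 11p - 1
  the customs officer's payoff from patrol B: p·(-11) + (1−p)·5 = -16p + 5
  11p - 1 = -16p + 5  ⇒  27p = 6  ⇒  p = 2/9.

p = 2/9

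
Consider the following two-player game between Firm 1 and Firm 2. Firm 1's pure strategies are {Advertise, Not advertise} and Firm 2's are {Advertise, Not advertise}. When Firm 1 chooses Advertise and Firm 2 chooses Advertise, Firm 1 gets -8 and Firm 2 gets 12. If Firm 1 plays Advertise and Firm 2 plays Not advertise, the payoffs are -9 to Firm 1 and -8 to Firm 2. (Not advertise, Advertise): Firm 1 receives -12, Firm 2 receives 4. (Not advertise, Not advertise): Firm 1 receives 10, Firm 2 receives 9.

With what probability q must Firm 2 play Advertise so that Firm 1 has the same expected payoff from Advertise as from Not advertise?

Firm 2's mix must leave Firm 1 indifferent between Advertise and Not advertise.
  Firm 1's payoff to Advertise: q·(-8) + (1−q)·(-9) = q - 9
  Firm 1's payoff to Not advertise: q·(-12) + (1−q)·10 = -22q + 10
  q - 9 = -22q + 10  ⇒  23q = 19  ⇒  q = 19/23.

q = 19/23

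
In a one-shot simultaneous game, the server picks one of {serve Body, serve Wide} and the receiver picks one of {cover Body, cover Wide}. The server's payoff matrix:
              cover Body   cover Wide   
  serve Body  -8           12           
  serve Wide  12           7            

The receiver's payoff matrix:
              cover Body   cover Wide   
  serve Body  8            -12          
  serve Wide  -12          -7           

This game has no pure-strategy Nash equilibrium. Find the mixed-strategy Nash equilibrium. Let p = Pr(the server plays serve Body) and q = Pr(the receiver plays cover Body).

p = 1/5, q = 1/5

The server's mix must leave the receiver indifferent between cover Body and cover Wide.
  the receiver's payoff to cover Body: p·8 + (1−p)·(-12) = 20p - 12
  the receiver's payoff to cover Wide: p·(-12) + (1−p)·(-7) = -5p - 7
  20p - 12 = -5p - 7  ⇒  25p = 5  ⇒  p = 1/5.
For the server to be willing to mix, the server must be indifferent between serve Body and serve Wide, which pins down the receiver's mix.
  the server's payoff from serve Body: q·(-8) + (1−q)·12 = -20q + 12
  the server's payoff from serve Wide: q·12 + (1−q)·7 = 5q + 7
  -20q + 12 = 5q + 7  ⇒  -25q = -5  ⇒  q = 1/5.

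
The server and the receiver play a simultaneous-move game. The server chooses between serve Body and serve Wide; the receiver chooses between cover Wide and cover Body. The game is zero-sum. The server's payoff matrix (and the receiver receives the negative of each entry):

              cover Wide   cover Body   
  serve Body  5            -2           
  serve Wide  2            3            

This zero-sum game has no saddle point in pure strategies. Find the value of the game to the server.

v = 19/8

The receiver's mix must leave the server indifferent between serve Body and serve Wide.
  the server's payoff from serve Body: q·5 + (1−q)·(-2) = 7q - 2
  the server's payoff from serve Wide: q·2 + (1−q)·3 = -q + 3
  7q - 2 = -q + 3  ⇒  8q = 5  ⇒  q = 5/8.
The value is the server's expected payoff against this mix (using serve Body): (5/8)·5 + (3/8)·(-2) = 19/8.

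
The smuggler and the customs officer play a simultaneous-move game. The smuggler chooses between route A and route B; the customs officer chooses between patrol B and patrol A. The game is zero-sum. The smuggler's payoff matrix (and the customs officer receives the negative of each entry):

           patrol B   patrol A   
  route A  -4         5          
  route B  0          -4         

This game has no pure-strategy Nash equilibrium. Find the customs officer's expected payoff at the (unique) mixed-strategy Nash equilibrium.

The smuggler's mix must leave the customs officer indifferent between patrol B and patrol A.
  the customs officer's expected payoff from patrol B: p·4 + (1−p)·0 = 4p
  the customs officer's expected payoff from patrol A: p·(-5) + (1−p)·4 = -9p + 4
  4p = -9p + 4  ⇒  13p = 4  ⇒  p = 4/13.
At equilibrium the customs officer is indifferent across columns, so the customs officer's payoff equals the payoff from patrol B: (4/13)·4 + (9/13)·0 = 16/13.

16/13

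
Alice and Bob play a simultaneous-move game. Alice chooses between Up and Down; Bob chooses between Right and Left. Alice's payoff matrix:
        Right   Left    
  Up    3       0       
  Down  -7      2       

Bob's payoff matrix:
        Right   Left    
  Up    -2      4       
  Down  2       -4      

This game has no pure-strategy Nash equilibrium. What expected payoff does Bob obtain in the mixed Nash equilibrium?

Bob's indifference between Right and Left determines Alice's mixing probability p:
  Bob's payoff to Right: p·(-2) + (1−p)·2 = -4p + 2
  Bob's payoff to Left: p·4 + (1−p)·(-4) = 8p - 4
  -4p + 2 = 8p - 4  ⇒  -12p = -6  ⇒  p = 1/2.
At equilibrium Bob is indifferent across columns, so Bob's payoff equals the payoff from Right: (1/2)·(-2) + (1/2)·2 = 0.

0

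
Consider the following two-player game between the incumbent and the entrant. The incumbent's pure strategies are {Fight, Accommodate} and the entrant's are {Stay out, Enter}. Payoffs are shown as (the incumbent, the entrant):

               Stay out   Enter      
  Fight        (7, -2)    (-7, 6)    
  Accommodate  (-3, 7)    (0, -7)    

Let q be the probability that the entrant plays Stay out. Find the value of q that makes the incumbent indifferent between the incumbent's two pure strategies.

q = 7/17

The incumbent's indifference between Fight and Accommodate determines the entrant's mixing probability q:
  the incumbent's payoff to Fight: q·7 + (1−q)·(-7) = 14q - 7
  the incumbent's payoff to Accommodate: q·(-3) + (1−q)·0 = -3q
  14q - 7 = -3q  ⇒  17q = 7  ⇒  q = 7/17.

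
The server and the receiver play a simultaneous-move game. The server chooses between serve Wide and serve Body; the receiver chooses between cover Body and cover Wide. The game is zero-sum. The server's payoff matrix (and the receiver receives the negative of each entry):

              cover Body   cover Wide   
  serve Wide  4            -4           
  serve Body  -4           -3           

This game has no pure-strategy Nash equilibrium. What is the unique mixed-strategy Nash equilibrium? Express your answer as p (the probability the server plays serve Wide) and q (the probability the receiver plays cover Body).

The server's mix must leave the receiver indifferent between cover Body and cover Wide.
  the receiver's expected payoff from cover Body: p·(-4) + (1−p)·4 = -8p + 4
  the receiver's expected payoff from cover Wide: p·4 + (1−p)·3 = p + 3
  -8p + 4 = p + 3  ⇒  -9p = -1  ⇒  p = 1/9.
In a mixed equilibrium the server is indifferent between serve Wide and serve Body; this condition fixes q.
  the server's payoff from serve Wide: q·4 + (1−q)·(-4) = 8q - 4
  the server's payoff from serve Body: q·(-4) + (1−q)·(-3) = -q - 3
  8q - 4 = -q - 3  ⇒  9q = 1  ⇒  q = 1/9.

p = 1/9, q = 1/9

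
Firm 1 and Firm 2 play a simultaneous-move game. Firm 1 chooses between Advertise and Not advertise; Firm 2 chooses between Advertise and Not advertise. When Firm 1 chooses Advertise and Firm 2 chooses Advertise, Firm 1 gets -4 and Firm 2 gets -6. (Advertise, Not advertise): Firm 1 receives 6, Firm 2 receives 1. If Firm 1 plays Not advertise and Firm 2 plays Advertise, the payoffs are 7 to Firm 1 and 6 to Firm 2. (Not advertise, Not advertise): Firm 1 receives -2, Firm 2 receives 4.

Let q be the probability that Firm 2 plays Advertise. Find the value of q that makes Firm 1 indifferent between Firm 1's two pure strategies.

In a mixed equilibrium Firm 1 is indifferent between Advertise and Not advertise; this condition fixes q.
  Firm 1's payoff from Advertise: q·(-4) + (1−q)·6 = -10q + 6
  Firm 1's payoff from Not advertise: q·7 + (1−q)·(-2) = 9q - 2
  -10q + 6 = 9q - 2  ⇒  -19q = -8  ⇒  q = 8/19.

q = 8/19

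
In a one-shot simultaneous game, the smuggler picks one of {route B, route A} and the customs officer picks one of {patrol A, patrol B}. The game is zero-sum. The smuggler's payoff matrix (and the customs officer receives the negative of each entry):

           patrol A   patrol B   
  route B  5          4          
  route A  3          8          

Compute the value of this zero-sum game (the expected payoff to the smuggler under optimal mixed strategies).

The smuggler's indifference between route B and route A determines the customs officer's mixing probability q:
  the smuggler's payoff to route B: q·5 + (1−q)·4 = q + 4
  the smuggler's payoff to route A: q·3 + (1−q)·8 = -5q + 8
  q + 4 = -5q + 8  ⇒  6q = 4  ⇒  q = 2/3.
The value is the smuggler's expected payoff against this mix (using route B): (2/3)·5 + (1/3)·4 = 14/3.

v = 14/3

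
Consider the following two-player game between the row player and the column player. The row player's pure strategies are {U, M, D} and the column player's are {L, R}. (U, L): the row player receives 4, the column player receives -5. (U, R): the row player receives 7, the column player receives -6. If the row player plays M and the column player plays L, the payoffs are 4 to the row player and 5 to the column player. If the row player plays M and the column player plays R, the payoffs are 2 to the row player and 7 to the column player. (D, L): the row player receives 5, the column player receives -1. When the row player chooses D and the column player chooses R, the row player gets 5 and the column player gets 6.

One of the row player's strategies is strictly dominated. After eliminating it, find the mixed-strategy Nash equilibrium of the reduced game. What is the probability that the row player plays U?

p = 7/8

The row player's strategy M is strictly dominated by D: 5 > 4 and 5 > 2. Eliminate M.
The row player's mix must leave the column player indifferent between L and R.
  the column player's payoff to L: p·(-5) + (1−p)·(-1) = -4p - 1
  the column player's payoff to R: p·(-6) + (1−p)·6 = -12p + 6
  -4p - 1 = -12p + 6  ⇒  8p = 7  ⇒  p = 7/8.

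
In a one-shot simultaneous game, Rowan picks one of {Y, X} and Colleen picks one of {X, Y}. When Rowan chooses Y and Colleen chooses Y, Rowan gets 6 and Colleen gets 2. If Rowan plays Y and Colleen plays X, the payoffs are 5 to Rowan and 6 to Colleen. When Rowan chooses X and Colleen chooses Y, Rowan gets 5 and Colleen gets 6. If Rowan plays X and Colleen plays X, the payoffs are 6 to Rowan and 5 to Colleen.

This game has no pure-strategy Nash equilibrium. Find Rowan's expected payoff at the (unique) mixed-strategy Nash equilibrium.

11/2

For Rowan to be willing to mix, Rowan must be indifferent between Y and X, which pins down Colleen's mix.
  Rowan's payoff from Y: q·5 + (1−q)·6 = -q + 6
  Rowan's payoff from X: q·6 + (1−q)·5 = q + 5
  -q + 6 = q + 5  ⇒  -2q = -1  ⇒  q = 1/2.
At equilibrium Rowan is indifferent across rows, so Rowan's payoff equals the payoff from Y: (1/2)·5 + (1/2)·6 = 11/2.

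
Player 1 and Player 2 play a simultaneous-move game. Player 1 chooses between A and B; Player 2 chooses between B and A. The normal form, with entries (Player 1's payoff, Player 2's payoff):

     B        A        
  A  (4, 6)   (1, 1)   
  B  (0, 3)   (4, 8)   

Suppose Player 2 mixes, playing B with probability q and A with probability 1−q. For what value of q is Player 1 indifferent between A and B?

q = 3/7

For Player 1 to be willing to mix, Player 1 must be indifferent between A and B, which pins down Player 2's mix.
  Player 1's payoff from A: q·4 + (1−q)·1 = 3q + 1
  Player 1's payoff from B: q·0 + (1−q)·4 = -4q + 4
  3q + 1 = -4q + 4  ⇒  7q = 3  ⇒  q = 3/7.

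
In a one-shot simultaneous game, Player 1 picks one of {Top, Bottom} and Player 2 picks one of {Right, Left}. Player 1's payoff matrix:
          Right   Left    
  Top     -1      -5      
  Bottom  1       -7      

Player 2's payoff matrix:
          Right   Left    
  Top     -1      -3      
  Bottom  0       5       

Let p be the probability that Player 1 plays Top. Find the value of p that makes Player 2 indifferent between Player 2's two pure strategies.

Player 2's indifference between Right and Left determines Player 1's mixing probability p:
  Player 2's payoff from Right: p·(-1) + (1−p)·0 = -p
  Player 2's payoff from Left: p·(-3) + (1−p)·5 = -8p + 5
  -p = -8p + 5  ⇒  7p = 5  ⇒  p = 5/7.

p = 5/7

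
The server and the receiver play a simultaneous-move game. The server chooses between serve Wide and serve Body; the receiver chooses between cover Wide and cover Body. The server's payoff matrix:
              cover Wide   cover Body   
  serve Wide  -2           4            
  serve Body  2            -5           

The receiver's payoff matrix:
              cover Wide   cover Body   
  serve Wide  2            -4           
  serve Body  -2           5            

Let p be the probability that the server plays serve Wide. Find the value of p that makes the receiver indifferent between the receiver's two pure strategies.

The receiver's indifference between cover Wide and cover Body determines the server's mixing probability p:
  the receiver's payoff to cover Wide: p·2 + (1−p)·(-2) = 4p - 2
  the receiver's payoff to cover Body: p·(-4) + (1−p)·5 = -9p + 5
  4p - 2 = -9p + 5  ⇒  13p = 7  ⇒  p = 7/13.

p = 7/13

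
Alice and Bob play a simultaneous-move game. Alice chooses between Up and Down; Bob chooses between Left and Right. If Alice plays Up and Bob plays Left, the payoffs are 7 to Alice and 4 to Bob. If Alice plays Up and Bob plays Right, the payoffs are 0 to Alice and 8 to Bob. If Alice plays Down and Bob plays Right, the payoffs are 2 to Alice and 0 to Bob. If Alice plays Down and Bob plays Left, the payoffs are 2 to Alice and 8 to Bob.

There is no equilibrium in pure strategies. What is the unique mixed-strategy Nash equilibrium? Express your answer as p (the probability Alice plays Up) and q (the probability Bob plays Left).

p = 2/3, q = 2/7

Alice's mix must leave Bob indifferent between Left and Right.
  Bob's expected payoff from Left: p·4 + (1−p)·8 = -4p + 8
  Bob's expected payoff from Right: p·8 + (1−p)·0 = 8p
  -4p + 8 = 8p  ⇒  -12p = -8  ⇒  p = 2/3.
Alice's indifference between Up and Down determines Bob's mixing probability q:
  Alice's expected payoff from Up: q·7 + (1−q)·0 = 7q
  Alice's expected payoff from Down: q·2 + (1−q)·2 = 2
  7q = 2  ⇒  7q = 2  ⇒  q = 2/7.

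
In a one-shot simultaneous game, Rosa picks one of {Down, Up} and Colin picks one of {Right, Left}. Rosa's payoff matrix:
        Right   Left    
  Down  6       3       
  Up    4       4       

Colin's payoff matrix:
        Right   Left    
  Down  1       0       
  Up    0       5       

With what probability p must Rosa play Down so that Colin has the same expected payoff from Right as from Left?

p = 5/6

Set Colin's expected payoff from Right equal to that from Left:
  Colin's payoff to Right: p·1 + (1−p)·0 = p
  Colin's payoff to Left: p·0 + (1−p)·5 = -5p + 5
  p = -5p + 5  ⇒  6p = 5  ⇒  p = 5/6.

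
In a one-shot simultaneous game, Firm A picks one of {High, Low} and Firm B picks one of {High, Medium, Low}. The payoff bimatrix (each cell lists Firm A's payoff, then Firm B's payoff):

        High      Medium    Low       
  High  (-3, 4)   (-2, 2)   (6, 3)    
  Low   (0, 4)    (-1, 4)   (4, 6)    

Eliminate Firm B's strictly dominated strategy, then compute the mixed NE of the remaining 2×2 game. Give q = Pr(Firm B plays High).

q = 2/5

Firm B's strategy Medium is strictly dominated by Low: 3 > 2 and 6 > 4. Eliminate Medium.
Set Firm A's expected payoff from High equal to that from Low:
  Firm A's expected payoff from High: q·(-3) + (1−q)·6 = -9q + 6
  Firm A's expected payoff from Low: q·0 + (1−q)·4 = -4q + 4
  -9q + 6 = -4q + 4  ⇒  -5q = -2  ⇒  q = 2/5.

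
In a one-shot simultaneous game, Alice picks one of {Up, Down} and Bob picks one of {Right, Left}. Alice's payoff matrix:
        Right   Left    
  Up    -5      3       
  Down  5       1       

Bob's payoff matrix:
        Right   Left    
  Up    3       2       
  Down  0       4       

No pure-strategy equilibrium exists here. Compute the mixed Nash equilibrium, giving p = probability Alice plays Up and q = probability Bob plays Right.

Bob's indifference between Right and Left determines Alice's mixing probability p:
  Bob's payoff from Right: p·3 + (1−p)·0 = 3p
  Bob's payoff from Left: p·2 + (1−p)·4 = -2p + 4
  3p = -2p + 4  ⇒  5p = 4  ⇒  p = 4/5.
In a mixed equilibrium Alice is indifferent between Up and Down; this condition fixes q.
  Alice's expected payoff from Up: q·(-5) + (1−q)·3 = -8q + 3
  Alice's expected payoff from Down: q·5 + (1−q)·1 = 4q + 1
  -8q + 3 = 4q + 1  ⇒  -12q = -2  ⇒  q = 1/6.

p = 4/5, q = 1/6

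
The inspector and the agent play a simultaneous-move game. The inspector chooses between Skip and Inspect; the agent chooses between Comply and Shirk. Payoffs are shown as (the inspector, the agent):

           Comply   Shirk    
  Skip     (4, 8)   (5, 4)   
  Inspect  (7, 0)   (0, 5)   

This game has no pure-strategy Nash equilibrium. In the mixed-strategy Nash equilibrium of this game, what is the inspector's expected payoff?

35/8

Set the inspector's expected payoff from Skip equal to that from Inspect:
  the inspector's payoff to Skip: q·4 + (1−q)·5 = -q + 5
  the inspector's payoff to Inspect: q·7 + (1−q)·0 = 7q
  -q + 5 = 7q  ⇒  -8q = -5  ⇒  q = 5/8.
At equilibrium the inspector is indifferent across rows, so the inspector's payoff equals the payoff from Skip: (5/8)·4 + (3/8)·5 = 35/8.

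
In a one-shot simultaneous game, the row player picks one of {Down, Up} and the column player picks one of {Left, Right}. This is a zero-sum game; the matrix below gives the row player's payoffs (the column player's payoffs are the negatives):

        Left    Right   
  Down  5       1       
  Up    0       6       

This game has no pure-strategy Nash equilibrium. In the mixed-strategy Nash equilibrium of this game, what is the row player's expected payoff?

3

The row player's indifference between Down and Up determines the column player's mixing probability q:
  the row player's payoff from Down: q·5 + (1−q)·1 = 4q + 1
  the row player's payoff from Up: q·0 + (1−q)·6 = -6q + 6
  4q + 1 = -6q + 6  ⇒  10q = 5  ⇒  q = 1/2.
At equilibrium the row player is indifferent across rows, so the row player's payoff equals the payoff from Down: (1/2)·5 + (1/2)·1 = 3.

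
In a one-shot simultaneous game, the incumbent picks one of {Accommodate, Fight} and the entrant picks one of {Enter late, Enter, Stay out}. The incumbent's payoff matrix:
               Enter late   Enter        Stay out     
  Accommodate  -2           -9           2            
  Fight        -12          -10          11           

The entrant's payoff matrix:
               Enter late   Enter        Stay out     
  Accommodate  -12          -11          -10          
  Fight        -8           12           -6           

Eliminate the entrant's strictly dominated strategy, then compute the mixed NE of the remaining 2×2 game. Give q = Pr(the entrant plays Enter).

The entrant's strategy Enter late is strictly dominated by Stay out: -10 > -12 and -6 > -8. Eliminate Enter late.
Set the incumbent's expected payoff from Accommodate equal to that from Fight:
  the incumbent's expected payoff from Accommodate: q·(-9) + (1−q)·2 = -11q + 2
  the incumbent's expected payoff from Fight: q·(-10) + (1−q)·11 = -21q + 11
  -11q + 2 = -21q + 11  ⇒  10q = 9  ⇒  q = 9/10.

q = 9/10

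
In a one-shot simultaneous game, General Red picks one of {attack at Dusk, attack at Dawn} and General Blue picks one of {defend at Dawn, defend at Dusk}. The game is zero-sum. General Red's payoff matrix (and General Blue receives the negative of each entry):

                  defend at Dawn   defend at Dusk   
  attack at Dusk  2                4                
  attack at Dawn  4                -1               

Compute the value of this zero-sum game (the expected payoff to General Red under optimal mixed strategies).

General Red's indifference between attack at Dusk and attack at Dawn determines General Blue's mixing probability q:
  General Red's expected payoff from attack at Dusk: q·2 + (1−q)·4 = -2q + 4
  General Red's expected payoff from attack at Dawn: q·4 + (1−q)·(-1) = 5q - 1
  -2q + 4 = 5q - 1  ⇒  -7q = -5  ⇒  q = 5/7.
The value is General Red's expected payoff against this mix (using attack at Dusk): (5/7)·2 + (2/7)·4 = 18/7.

v = 18/7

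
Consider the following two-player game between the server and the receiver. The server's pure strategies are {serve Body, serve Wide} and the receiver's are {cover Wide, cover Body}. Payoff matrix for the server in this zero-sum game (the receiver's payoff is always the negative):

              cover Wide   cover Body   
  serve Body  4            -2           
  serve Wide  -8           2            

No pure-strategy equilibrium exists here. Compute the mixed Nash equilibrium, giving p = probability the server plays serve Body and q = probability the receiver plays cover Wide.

In a mixed equilibrium the receiver is indifferent between cover Wide and cover Body; this condition fixes p.
  the receiver's payoff from cover Wide: p·(-4) + (1−p)·8 = -12p + 8
  the receiver's payoff from cover Body: p·2 + (1−p)·(-2) = 4p - 2
  -12p + 8 = 4p - 2  ⇒  -16p = -10  ⇒  p = 5/8.
The server's indifference between serve Body and serve Wide determines the receiver's mixing probability q:
  the server's expected payoff from serve Body: q·4 + (1−q)·(-2) = 6q - 2
  the server's expected payoff from serve Wide: q·(-8) + (1−q)·2 = -10q + 2
  6q - 2 = -10q + 2  ⇒  16q = 4  ⇒  q = 1/4.

p = 5/8, q = 1/4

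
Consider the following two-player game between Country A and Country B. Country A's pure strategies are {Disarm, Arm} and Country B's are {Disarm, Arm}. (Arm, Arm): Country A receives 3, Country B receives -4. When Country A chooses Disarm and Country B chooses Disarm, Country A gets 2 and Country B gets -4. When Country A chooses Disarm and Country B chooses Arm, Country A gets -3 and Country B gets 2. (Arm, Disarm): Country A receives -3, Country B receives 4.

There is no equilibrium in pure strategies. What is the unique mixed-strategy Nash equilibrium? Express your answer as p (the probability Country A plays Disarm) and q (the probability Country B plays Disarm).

p = 4/7, q = 6/11

For Country B to be willing to mix, Country B must be indifferent between Disarm and Arm, which pins down Country A's mix.
  Country B's payoff from Disarm: p·(-4) + (1−p)·4 = -8p + 4
  Country B's payoff from Arm: p·2 + (1−p)·(-4) = 6p - 4
  -8p + 4 = 6p - 4  ⇒  -14p = -8  ⇒  p = 4/7.
Country A's indifference between Disarm and Arm determines Country B's mixing probability q:
  Country A's expected payoff from Disarm: q·2 + (1−q)·(-3) = 5q - 3
  Country A's expected payoff from Arm: q·(-3) + (1−q)·3 = -6q + 3
  5q - 3 = -6q + 3  ⇒  11q = 6  ⇒  q = 6/11.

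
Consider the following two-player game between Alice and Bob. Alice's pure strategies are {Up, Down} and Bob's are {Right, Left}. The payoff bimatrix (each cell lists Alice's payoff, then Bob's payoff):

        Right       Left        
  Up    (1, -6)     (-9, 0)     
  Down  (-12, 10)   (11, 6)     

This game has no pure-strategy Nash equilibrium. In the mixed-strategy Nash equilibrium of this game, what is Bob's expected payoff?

Set Bob's expected payoff from Right equal to that from Left:
  Bob's payoff from Right: p·(-6) + (1−p)·10 = -16p + 10
  Bob's payoff from Left: p·0 + (1−p)·6 = -6p + 6
  -16p + 10 = -6p + 6  ⇒  -10p = -4  ⇒  p = 2/5.
At equilibrium Bob is indifferent across columns, so Bob's payoff equals the payoff from Right: (2/5)·(-6) + (3/5)·10 = 18/5.

18/5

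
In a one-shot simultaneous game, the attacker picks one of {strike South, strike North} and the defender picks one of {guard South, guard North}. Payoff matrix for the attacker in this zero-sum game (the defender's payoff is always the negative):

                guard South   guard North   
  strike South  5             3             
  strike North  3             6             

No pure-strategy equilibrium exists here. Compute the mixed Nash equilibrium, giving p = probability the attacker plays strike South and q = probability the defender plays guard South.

For the defender to be willing to mix, the defender must be indifferent between guard South and guard North, which pins down the attacker's mix.
  the defender's expected payoff from guard South: p·(-5) + (1−p)·(-3) = -2p - 3
  the defender's expected payoff from guard North: p·(-3) + (1−p)·(-6) = 3p - 6
  -2p - 3 = 3p - 6  ⇒  -5p = -3  ⇒  p = 3/5.
For the attacker to be willing to mix, the attacker must be indifferent between strike South and strike North, which pins down the defender's mix.
  the attacker's expected payoff from strike South: q·5 + (1−q)·3 = 2q + 3
  the attacker's expected payoff from strike North: q·3 + (1−q)·6 = -3q + 6
  2q + 3 = -3q + 6  ⇒  5q = 3  ⇒  q = 3/5.

p = 3/5, q = 3/5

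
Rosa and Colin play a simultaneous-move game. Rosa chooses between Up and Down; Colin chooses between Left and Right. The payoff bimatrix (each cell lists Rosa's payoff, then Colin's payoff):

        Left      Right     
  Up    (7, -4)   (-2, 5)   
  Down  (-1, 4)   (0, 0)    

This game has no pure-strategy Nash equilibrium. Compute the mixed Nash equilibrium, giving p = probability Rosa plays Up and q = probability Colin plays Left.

Set Colin's expected payoff from Left equal to that from Right:
  Colin's payoff from Left: p·(-4) + (1−p)·4 = -8p + 4
  Colin's payoff from Right: p·5 + (1−p)·0 = 5p
  -8p + 4 = 5p  ⇒  -13p = -4  ⇒  p = 4/13.
For Rosa to be willing to mix, Rosa must be indifferent between Up and Down, which pins down Colin's mix.
  Rosa's expected payoff from Up: q·7 + (1−q)·(-2) = 9q - 2
  Rosa's expected payoff from Down: q·(-1) + (1−q)·0 = -q
  9q - 2 = -q  ⇒  10q = 2  ⇒  q = 1/5.

p = 4/13, q = 1/5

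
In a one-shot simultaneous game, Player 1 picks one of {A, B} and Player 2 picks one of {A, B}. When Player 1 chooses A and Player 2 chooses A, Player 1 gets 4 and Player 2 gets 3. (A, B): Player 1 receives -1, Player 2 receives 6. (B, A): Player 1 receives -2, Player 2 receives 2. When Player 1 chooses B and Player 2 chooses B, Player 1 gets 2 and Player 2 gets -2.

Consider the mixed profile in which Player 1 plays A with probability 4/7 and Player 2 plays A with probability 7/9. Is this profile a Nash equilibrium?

No

Given Player 2's mix q = 7/9, Player 1's payoff from A is 26/9 but from B is -10/9. Player 1 strictly prefers A, so Player 1 would not mix.
So the proposed profile is not a Nash equilibrium.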